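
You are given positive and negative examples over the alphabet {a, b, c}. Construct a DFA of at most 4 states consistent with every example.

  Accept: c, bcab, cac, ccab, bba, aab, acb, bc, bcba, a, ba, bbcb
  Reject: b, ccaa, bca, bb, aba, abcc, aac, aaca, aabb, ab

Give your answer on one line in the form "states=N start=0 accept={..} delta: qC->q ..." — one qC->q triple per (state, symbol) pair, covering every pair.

Fold the examples into a partial DFA from state 0: repeatedly fix the first undefined (state, symbol) met by the shortest-then-alphabetical prefix, trying targets in increasing order and rejecting any under which an Accept and a Reject string meet in one state with the same remainder; add a state when all current targets are rejected. Accepting states are where Accept strings end.
a: 0a undefined. 0a->0: no, c/aac meet in 0 with "c" left. Open state 1: 0a->1.
b: 0b undefined. 0b->0: ok.
c: 0c undefined. 0c->0: no, c/b meet in 0. 0c->1: no, cac/aac meet in 1 with "ac" left. Open state 2: 0c->2.
aa: 1a undefined. 1a->0: no, c/aac meet in 2. 1a->1: no, aab/ab meet in 1 with "b" left. 1a->2: ok.
ab: 1b undefined. 1b->0: no, bba/aba meet in 1. 1b->1: no, c/aba meet in 2. 1b->2: no, c/ab meet in 2. Open state 3: 1b->3.
ac: 1c undefined. 1c->0: no, acb/b meet in 0. 1c->1: no, acb/ab meet in 3. 1c->2: ok.
ca: 2a undefined. 2a->0: no, bcab/b meet in 0. 2a->1: no, bcab/ab meet in 3. 2a->2: no, c/bca meet in 2. 2a->3: ok.
cc: 2c undefined. 2c->0: no, c/ccaa meet in 2. 2c->1: no, c/aaca meet in 2. 2c->2: no, c/aac meet in 2. 2c->3: ok.
aab: 2b undefined. 2b->0: no, aab/b meet in 0. 2b->1: ok.
aba: 3a undefined. 3a->0: no, ccab/b meet in 0. 3a->1: no, c/ccaa meet in 2. 3a->2: no, c/aba meet in 2. 3a->3: ok.
abc: 3c undefined. 3c->0: no, c/abcc meet in 2. 3c->1: no, c/abcc meet in 2. 3c->2: ok.
bcab: 3b undefined. 3b->0: no, bcab/b meet in 0. 3b->1: ok.
All examples now run through 4 states with every (state, symbol) defined. Accept strings end in {1,2}, Reject strings end in {0,3}; accept={1,2}.

states=4 start=0 accept={1,2} delta: 0a->1 0b->0 0c->2 1a->2 1b->3 1c->2 2a->3 2b->1 2c->3 3a->3 3b->1 3c->2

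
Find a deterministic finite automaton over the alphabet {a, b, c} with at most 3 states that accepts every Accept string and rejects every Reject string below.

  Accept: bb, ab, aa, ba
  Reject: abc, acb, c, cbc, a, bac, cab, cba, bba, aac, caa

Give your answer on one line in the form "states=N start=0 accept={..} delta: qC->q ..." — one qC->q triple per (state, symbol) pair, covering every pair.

State merging on the prefix tree: take the shortest (then alphabetical) example prefix whose next move is undefined and point that move at state 0, else 1, else 2, ...; a target is out if some Accept/Reject pair would then sit in one state with the same input left (inseparable). If every existing state is out, open a new one.
a: 0a undefined. 0a->0: no, aa/a meet in 0. Open state 1: 0a->1.
b: 0b undefined. 0b->0: no, ba/a meet in 1. 0b->1: ok.
c: 0c undefined. 0c->0: no, bb/cab meet in 1 with "b" left. 0c->1: ok.
aa: 1a undefined. 1a->0: ok.
ab: 1b undefined. 1b->0: ok.
ac: 1c undefined. 1c->0: ok.
All examples now run through 2 states with every (state, symbol) defined. Accept strings end in {0}, Reject strings end in {1}; accept={0}.

states=2 start=0 accept={0} delta: 0a->1 0b->1 0c->1 1a->0 1b->0 1c->0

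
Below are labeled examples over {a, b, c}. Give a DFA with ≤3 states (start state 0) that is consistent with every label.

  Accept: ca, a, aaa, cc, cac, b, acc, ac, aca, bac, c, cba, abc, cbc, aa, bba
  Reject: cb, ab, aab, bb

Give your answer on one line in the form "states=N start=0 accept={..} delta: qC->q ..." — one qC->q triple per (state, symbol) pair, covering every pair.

State merging on the prefix tree: take the shortest (then alphabetical) example prefix whose next move is undefined and point that move at state 0, else 1, else 2, ...; a target is out if some Accept/Reject pair would then sit in one state with the same input left (inseparable). If every existing state is out, open a new one.
a: 0a undefined. 0a->0: no, b/ab meet in 0 with "b" left. Open state 1: 0a->1.
b: 0b undefined. 0b->0: no, b/bb meet in 0. 0b->1: ok.
c: 0c undefined. 0c->0: no, ca/cb meet in 1. 0c->1: ok.
aa: 1a undefined. 1a->0: no, a/aab meet in 1. 1a->1: ok.
ab: 1b undefined. 1b->0: ok.
ac: 1c undefined. 1c->0: no, cc/cb meet in 0. 1c->1: ok.
All examples now run through 2 states with every (state, symbol) defined. Accept strings end in {1}, Reject strings end in {0}; accept={1}.

states=2 start=0 accept={1} delta: 0a->1 0b->1 0c->1 1a->1 1b->0 1c->1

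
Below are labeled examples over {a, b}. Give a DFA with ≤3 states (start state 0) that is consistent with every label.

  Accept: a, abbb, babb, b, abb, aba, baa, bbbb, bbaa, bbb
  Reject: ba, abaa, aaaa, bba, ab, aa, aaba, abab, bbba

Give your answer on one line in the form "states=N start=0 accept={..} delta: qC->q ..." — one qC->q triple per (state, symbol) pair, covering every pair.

states=3 start=0 accept={1,2} delta: 0a->1 0b->2 1a->0 1b->0 2a->0 2b->2

State merging on the prefix tree: take the shortest (then alphabetical) example prefix whose next move is undefined and point that move at state 0, else 1, else 2, ...; a target is out if some Accept/Reject pair would then sit in one state with the same input left (inseparable). If every existing state is out, open a new one.
a: 0a undefined. 0a->0: no, a/aaaa meet in 0. Open state 1: 0a->1.
b: 0b undefined. 0b->0: no, a/ba meet in 1. 0b->1: no, aba/bba meet in 1 with "ba" left. Open state 2: 0b->2.
aa: 1a undefined. 1a->0: ok.
ab: 1b undefined. 1b->0: ok.
ba: 2a undefined. 2a->0: ok.
bb: 2b undefined. 2b->0: no, a/bba meet in 1. 2b->1: no, a/bbba meet in 1. 2b->2: ok.
All examples now run through 3 states with every (state, symbol) defined. Accept strings end in {1,2}, Reject strings end in {0}; accept={1,2}.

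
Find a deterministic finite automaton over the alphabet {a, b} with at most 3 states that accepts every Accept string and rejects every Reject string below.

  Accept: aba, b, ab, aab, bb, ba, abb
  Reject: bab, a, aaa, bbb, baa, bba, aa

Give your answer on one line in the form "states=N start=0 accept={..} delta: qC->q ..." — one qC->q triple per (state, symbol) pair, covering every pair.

states=3 start=0 accept={1,2} delta: 0a->0 0b->1 1a->2 1b->2 2a->0 2b->0

Fold the examples into a partial DFA from state 0: repeatedly fix the first undefined (state, symbol) met by the shortest-then-alphabetical prefix, trying targets in increasing order and rejecting any under which an Accept and a Reject string meet in one state with the same remainder; add a state when all current targets are rejected. Accepting states are where Accept strings end.
a: 0a undefined. 0a->0: ok.
b: 0b undefined. 0b->0: no, aba/bab meet in 0. Open state 1: 0b->1.
ba: 1a undefined. 1a->0: no, aba/a meet in 0. 1a->1: no, aba/baa meet in 1. Open state 2: 1a->2.
bb: 1b undefined. 1b->0: no, b/bbb meet in 1. 1b->1: no, aba/bba meet in 2. 1b->2: ok.
baa: 2a undefined. 2a->0: ok.
bab: 2b undefined. 2b->0: ok.
All examples now run through 3 states with every (state, symbol) defined. Accept strings end in {1,2}, Reject strings end in {0}; accept={1,2}.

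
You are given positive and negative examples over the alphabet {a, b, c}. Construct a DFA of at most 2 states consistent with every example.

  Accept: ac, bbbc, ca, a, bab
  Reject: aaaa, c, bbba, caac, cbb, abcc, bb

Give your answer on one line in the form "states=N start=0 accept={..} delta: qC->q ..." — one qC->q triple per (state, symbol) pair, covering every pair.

states=2 start=0 accept={1} delta: 0a->1 0b->1 0c->0 1a->0 1b->0 1c->1

Fold the examples into a partial DFA from state 0: repeatedly fix the first undefined (state, symbol) met by the shortest-then-alphabetical prefix, trying targets in increasing order and rejecting any under which an Accept and a Reject string meet in one state with the same remainder; add a state when all current targets are rejected. Accepting states are where Accept strings end.
a: 0a undefined. 0a->0: no, ac/c meet in 0 with "c" left. Open state 1: 0a->1.
b: 0b undefined. 0b->0: no, bbbc/c meet in 0 with "c" left. 0b->1: ok.
c: 0c undefined. 0c->0: ok.
aa: 1a undefined. 1a->0: ok.
ab: 1b undefined. 1b->0: ok.
ac: 1c undefined. 1c->0: no, ac/aaaa meet in 0. 1c->1: ok.
All examples now run through 2 states with every (state, symbol) defined. Accept strings end in {1}, Reject strings end in {0}; accept={1}.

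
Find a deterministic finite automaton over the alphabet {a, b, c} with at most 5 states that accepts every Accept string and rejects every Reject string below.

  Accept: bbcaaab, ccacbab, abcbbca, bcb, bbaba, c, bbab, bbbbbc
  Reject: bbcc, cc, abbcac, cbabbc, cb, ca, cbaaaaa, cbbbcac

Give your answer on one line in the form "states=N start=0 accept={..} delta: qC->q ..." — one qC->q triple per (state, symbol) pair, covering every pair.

states=5 start=0 accept={1,3} delta: 0a->0 0b->1 0c->1 1a->0 1b->2 1c->0 2a->2 2b->3 2c->3 3a->1 3b->4 3c->0 4a->1 4b->0 4c->4

Fold the examples into a partial DFA from state 0: repeatedly fix the first undefined (state, symbol) met by the shortest-then-alphabetical prefix, trying targets in increasing order and rejecting any under which an Accept and a Reject string meet in one state with the same remainder; add a state when all current targets are rejected. Accepting states are where Accept strings end.
a: 0a undefined. 0a->0: ok.
b: 0b undefined. 0b->0: no, bcb/cb meet in 0 with "cb" left. Open state 1: 0b->1.
c: 0c undefined. 0c->0: no, c/cc meet in 0. 0c->1: ok.
bb: 1b undefined. 1b->0: no, bbaba/ca meet in 1 with "a" left. 1b->1: no, c/cb meet in 1. Open state 2: 1b->2.
bc: 1c undefined. 1c->0: ok.
ca: 1a undefined. 1a->0: ok.
bba: 2a undefined. 2a->0: no, bbaba/cc meet in 0. 2a->1: no, ccacbab/cb meet in 2. 2a->2: ok.
bbb: 2b undefined. 2b->0: no, ccacbab/cc meet in 0. 2b->1: no, bbaba/cc meet in 0. 2b->2: no, ccacbab/cb meet in 2. Open state 3: 2b->3.
bbc: 2c undefined. 2c->0: no, bbcaaab/bbcc meet in 1. 2c->1: no, bbcaaab/abbcac meet in 1. 2c->2: no, abcbbca/bbcc meet in 2. 2c->3: ok.
bbbb: 3b undefined. 3b->0: no, bcb/cbabbc meet in 1. 3b->1: no, bcb/cbbbcac meet in 1. 3b->2: no, ccacbab/cbabbc meet in 3. 3b->3: no, bbbbbc/bbcc meet in 3 with "c" left. Open state 4: 3b->4.
bbca: 3a undefined. 3a->0: no, bbcaaab/abbcac meet in 1. 3a->1: ok.
bbcc: 3c undefined. 3c->0: ok.
bbbbb: 4b undefined. 4b->0: ok.
cbbbc: 4c undefined. 4c->0: no, bbcaaab/cbbbcac meet in 1. 4c->1: no, bbcaaab/cbabbc meet in 1. 4c->2: no, ccacbab/cbbbcac meet in 3. 4c->3: no, ccacbab/cbabbc meet in 3. 4c->4: ok.
cbbbca: 4a undefined. 4a->0: no, bbcaaab/cbbbcac meet in 1. 4a->1: ok.
All examples now run through 5 states with every (state, symbol) defined. Accept strings end in {1,3}, Reject strings end in {0,2,4}; accept={1,3}.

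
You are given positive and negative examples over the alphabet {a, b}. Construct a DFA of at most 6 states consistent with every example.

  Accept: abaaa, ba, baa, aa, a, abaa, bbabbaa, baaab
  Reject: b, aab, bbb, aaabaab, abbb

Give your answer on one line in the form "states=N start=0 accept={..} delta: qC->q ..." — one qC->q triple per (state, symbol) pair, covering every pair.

Grow the machine one transition at a time. Run the examples from 0; the earliest place one falls off (shortest prefix, ties alphabetical) gets sent to the lowest-numbered state that keeps every Accept/Reject pair distinguishable — a pair clashes when both reach the same state with identical unread suffix — and to a fresh state only if none does.
a: 0a undefined. 0a->0: ok.
b: 0b undefined. 0b->0: no, abaaa/b meet in 0. Open state 1: 0b->1.
ba: 1a undefined. 1a->0: no, baaab/b meet in 1. 1a->1: no, abaaa/b meet in 1. Open state 2: 1a->2.
bb: 1b undefined. 1b->0: ok.
baa: 2a undefined. 2a->0: no, baaab/b meet in 1. 2a->1: no, baa/b meet in 1. 2a->2: no, baaab/aaabaab meet in 2 with "b" left. Open state 3: 2a->3.
baaa: 3a undefined. 3a->0: no, baaab/b meet in 1. 3a->1: no, abaaa/b meet in 1. 3a->2: ok.
baaab: 2b undefined. 2b->0: ok.
aaabaab: 3b undefined. 3b->0: no, aa/aaabaab meet in 0. 3b->1: ok.
All examples now run through 4 states with every (state, symbol) defined. Accept strings end in {0,2,3}, Reject strings end in {1}; accept={0,2,3}.

states=4 start=0 accept={0,2,3} delta: 0a->0 0b->1 1a->2 1b->0 2a->3 2b->0 3a->2 3b->1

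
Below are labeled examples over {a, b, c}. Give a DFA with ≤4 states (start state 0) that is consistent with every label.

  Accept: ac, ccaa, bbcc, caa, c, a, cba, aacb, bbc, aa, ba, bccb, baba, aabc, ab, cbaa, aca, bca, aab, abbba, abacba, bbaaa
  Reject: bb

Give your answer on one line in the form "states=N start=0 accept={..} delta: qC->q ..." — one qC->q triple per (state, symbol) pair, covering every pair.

Grow the machine one transition at a time. Run the examples from 0; the earliest place one falls off (shortest prefix, ties alphabetical) gets sent to the lowest-numbered state that keeps every Accept/Reject pair distinguishable — a pair clashes when both reach the same state with identical unread suffix — and to a fresh state only if none does.
a: 0a undefined. 0a->0: ok.
b: 0b undefined. 0b->0: no, a/bb meet in 0. Open state 1: 0b->1.
c: 0c undefined. 0c->0: ok.
ba: 1a undefined. 1a->0: ok.
bb: 1b undefined. 1b->0: no, ac/bb meet in 0. 1b->1: no, aacb/bb meet in 1. Open state 2: 1b->2.
bc: 1c undefined. 1c->0: ok.
bba: 2a undefined. 2a->0: ok.
bbc: 2c undefined. 2c->0: ok.
abbb: 2b undefined. 2b->0: ok.
All examples now run through 3 states with every (state, symbol) defined. Accept strings end in {0,1}, Reject strings end in {2}; accept={0,1}.

states=3 start=0 accept={0,1} delta: 0a->0 0b->1 0c->0 1a->0 1b->2 1c->0 2a->0 2b->0 2c->0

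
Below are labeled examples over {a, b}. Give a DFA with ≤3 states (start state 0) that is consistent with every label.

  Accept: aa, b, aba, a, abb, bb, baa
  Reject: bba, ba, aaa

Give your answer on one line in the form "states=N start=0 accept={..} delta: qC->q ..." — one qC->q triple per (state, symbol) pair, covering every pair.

Fold the examples into a partial DFA from state 0: repeatedly fix the first undefined (state, symbol) met by the shortest-then-alphabetical prefix, trying targets in increasing order and rejecting any under which an Accept and a Reject string meet in one state with the same remainder; add a state when all current targets are rejected. Accepting states are where Accept strings end.
a: 0a undefined. 0a->0: no, aa/aaa meet in 0. Open state 1: 0a->1.
b: 0b undefined. 0b->0: no, a/bba meet in 1. 0b->1: no, aa/ba meet in 1 with "a" left. Open state 2: 0b->2.
aa: 1a undefined. 1a->0: no, a/aaa meet in 1. 1a->1: no, aa/aaa meet in 1. 1a->2: ok.
ab: 1b undefined. 1b->0: ok.
ba: 2a undefined. 2a->0: ok.
bb: 2b undefined. 2b->0: no, aba/bba meet in 1. 2b->1: no, aa/bba meet in 2. 2b->2: ok.
All examples now run through 3 states with every (state, symbol) defined. Accept strings end in {1,2}, Reject strings end in {0}; accept={1,2}.

states=3 start=0 accept={1,2} delta: 0a->1 0b->2 1a->2 1b->0 2a->0 2b->2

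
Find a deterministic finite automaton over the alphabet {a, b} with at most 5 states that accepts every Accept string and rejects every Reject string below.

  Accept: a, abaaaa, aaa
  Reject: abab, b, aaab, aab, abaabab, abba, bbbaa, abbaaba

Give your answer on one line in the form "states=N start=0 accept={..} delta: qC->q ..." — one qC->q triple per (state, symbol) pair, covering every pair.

states=4 start=0 accept={0} delta: 0a->0 0b->1 1a->2 1b->1 2a->3 2b->1 3a->0 3b->1

State merging on the prefix tree: take the shortest (then alphabetical) example prefix whose next move is undefined and point that move at state 0, else 1, else 2, ...; a target is out if some Accept/Reject pair would then sit in one state with the same input left (inseparable). If every existing state is out, open a new one.
a: 0a undefined. 0a->0: ok.
b: 0b undefined. 0b->0: no, a/abab meet in 0. Open state 1: 0b->1.
bb: 1b undefined. 1b->0: no, a/abba meet in 0. 1b->1: ok.
aba: 1a undefined. 1a->0: no, a/abba meet in 0. 1a->1: no, abaaaa/abab meet in 1. Open state 2: 1a->2.
abaa: 2a undefined. 2a->0: no, a/bbbaa meet in 0. 2a->1: no, abaaaa/b meet in 1. 2a->2: no, abaaaa/abba meet in 2. Open state 3: 2a->3.
abab: 2b undefined. 2b->0: no, a/abab meet in 0. 2b->1: ok.
abaaa: 3a undefined. 3a->0: ok.
abaab: 3b undefined. 3b->0: no, a/abbaaba meet in 0. 3b->1: ok.
All examples now run through 4 states with every (state, symbol) defined. Accept strings end in {0}, Reject strings end in {1,2,3}; accept={0}.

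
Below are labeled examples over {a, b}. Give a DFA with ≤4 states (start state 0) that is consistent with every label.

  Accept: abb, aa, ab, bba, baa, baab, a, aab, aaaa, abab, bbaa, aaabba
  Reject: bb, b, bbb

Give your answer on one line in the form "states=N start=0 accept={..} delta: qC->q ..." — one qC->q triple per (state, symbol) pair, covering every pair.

Grow the machine one transition at a time. Run the examples from 0; the earliest place one falls off (shortest prefix, ties alphabetical) gets sent to the lowest-numbered state that keeps every Accept/Reject pair distinguishable — a pair clashes when both reach the same state with identical unread suffix — and to a fresh state only if none does.
a: 0a undefined. 0a->0: no, abb/bb meet in 0 with "bb" left. Open state 1: 0a->1.
b: 0b undefined. 0b->0: ok.
aa: 1a undefined. 1a->0: no, aa/bb meet in 0. 1a->1: ok.
ab: 1b undefined. 1b->0: no, abb/bb meet in 0. 1b->1: ok.
All examples now run through 2 states with every (state, symbol) defined. Accept strings end in {1}, Reject strings end in {0}; accept={1}.

states=2 start=0 accept={1} delta: 0a->1 0b->0 1a->1 1b->1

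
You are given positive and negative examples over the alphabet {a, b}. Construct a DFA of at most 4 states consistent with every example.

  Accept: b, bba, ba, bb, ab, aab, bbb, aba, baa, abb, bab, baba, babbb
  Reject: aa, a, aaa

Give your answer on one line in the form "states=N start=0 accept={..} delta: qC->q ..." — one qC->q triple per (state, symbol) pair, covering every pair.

Grow the machine one transition at a time. Run the examples from 0; the earliest place one falls off (shortest prefix, ties alphabetical) gets sent to the lowest-numbered state that keeps every Accept/Reject pair distinguishable — a pair clashes when both reach the same state with identical unread suffix — and to a fresh state only if none does.
a: 0a undefined. 0a->0: ok.
b: 0b undefined. 0b->0: no, b/aa meet in 0. Open state 1: 0b->1.
ba: 1a undefined. 1a->0: no, ba/aa meet in 0. 1a->1: ok.
bb: 1b undefined. 1b->0: no, bba/aa meet in 0. 1b->1: ok.
All examples now run through 2 states with every (state, symbol) defined. Accept strings end in {1}, Reject strings end in {0}; accept={1}.

states=2 start=0 accept={1} delta: 0a->0 0b->1 1a->1 1b->1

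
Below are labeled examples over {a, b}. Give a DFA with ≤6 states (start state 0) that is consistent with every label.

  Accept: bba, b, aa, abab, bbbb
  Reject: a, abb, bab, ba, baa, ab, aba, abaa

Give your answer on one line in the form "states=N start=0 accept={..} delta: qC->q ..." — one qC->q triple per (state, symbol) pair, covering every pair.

State merging on the prefix tree: take the shortest (then alphabetical) example prefix whose next move is undefined and point that move at state 0, else 1, else 2, ...; a target is out if some Accept/Reject pair would then sit in one state with the same input left (inseparable). If every existing state is out, open a new one.
a: 0a undefined. 0a->0: no, b/ab meet in 0 with "b" left. Open state 1: 0a->1.
b: 0b undefined. 0b->0: no, bba/a meet in 1. 0b->1: no, bba/aba meet in 1 with "ba" left. Open state 2: 0b->2.
aa: 1a undefined. 1a->0: ok.
ab: 1b undefined. 1b->0: no, b/abb meet in 2. 1b->1: no, aa/aba meet in 0. 1b->2: no, b/ab meet in 2. Open state 3: 1b->3.
ba: 2a undefined. 2a->0: no, b/bab meet in 2. 2a->1: no, aa/baa meet in 0. 2a->2: no, b/ba meet in 2. 2a->3: ok.
bb: 2b undefined. 2b->0: no, bba/a meet in 1. 2b->1: no, bbbb/abb meet in 3 with "b" left. 2b->2: no, bba/ba meet in 3. 2b->3: no, bba/baa meet in 3 with "a" left. Open state 4: 2b->4.
aba: 3a undefined. 3a->0: no, aa/baa meet in 0. 3a->1: no, aa/abaa meet in 0. 3a->2: no, b/baa meet in 2. 3a->3: no, abab/abb meet in 3 with "b" left. 3a->4: no, bba/abaa meet in 4 with "a" left. Open state 5: 3a->5.
abb: 3b undefined. 3b->0: no, aa/abb meet in 0. 3b->1: ok.
bba: 4a undefined. 4a->0: ok.
bbb: 4b undefined. 4b->0: ok.
abaa: 5a undefined. 5a->0: no, bba/abaa meet in 0. 5a->1: ok.
abab: 5b undefined. 5b->0: ok.
All examples now run through 6 states with every (state, symbol) defined. Accept strings end in {0,2}, Reject strings end in {1,3,5}; accept={0,2}.

states=6 start=0 accept={0,2} delta: 0a->1 0b->2 1a->0 1b->3 2a->3 2b->4 3a->5 3b->1 4a->0 4b->0 5a->1 5b->0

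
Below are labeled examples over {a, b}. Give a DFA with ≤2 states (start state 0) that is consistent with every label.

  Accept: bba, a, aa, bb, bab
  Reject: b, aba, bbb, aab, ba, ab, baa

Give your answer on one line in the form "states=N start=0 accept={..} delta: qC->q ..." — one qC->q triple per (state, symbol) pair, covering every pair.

Grow the machine one transition at a time. Run the examples from 0; the earliest place one falls off (shortest prefix, ties alphabetical) gets sent to the lowest-numbered state that keeps every Accept/Reject pair distinguishable — a pair clashes when both reach the same state with identical unread suffix — and to a fresh state only if none does.
a: 0a undefined. 0a->0: ok.
b: 0b undefined. 0b->0: no, bba/b meet in 0. Open state 1: 0b->1.
ba: 1a undefined. 1a->0: no, a/aba meet in 0. 1a->1: ok.
bb: 1b undefined. 1b->0: ok.
All examples now run through 2 states with every (state, symbol) defined. Accept strings end in {0}, Reject strings end in {1}; accept={0}.

states=2 start=0 accept={0} delta: 0a->0 0b->1 1a->1 1b->0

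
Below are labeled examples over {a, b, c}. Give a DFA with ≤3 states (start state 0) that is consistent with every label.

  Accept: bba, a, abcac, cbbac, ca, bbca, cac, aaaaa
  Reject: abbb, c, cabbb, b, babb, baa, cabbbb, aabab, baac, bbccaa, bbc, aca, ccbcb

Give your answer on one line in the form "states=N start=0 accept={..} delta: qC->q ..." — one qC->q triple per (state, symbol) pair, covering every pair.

states=2 start=0 accept={1} delta: 0a->1 0b->0 0c->0 1a->0 1b->0 1c->1

Grow the machine one transition at a time. Run the examples from 0; the earliest place one falls off (shortest prefix, ties alphabetical) gets sent to the lowest-numbered state that keeps every Accept/Reject pair distinguishable — a pair clashes when both reach the same state with identical unread suffix — and to a fresh state only if none does.
a: 0a undefined. 0a->0: no, ca/aca meet in 0 with "ca" left. Open state 1: 0a->1.
b: 0b undefined. 0b->0: ok.
c: 0c undefined. 0c->0: ok.
aa: 1a undefined. 1a->0: ok.
ab: 1b undefined. 1b->0: ok.
ac: 1c undefined. 1c->0: no, bba/aca meet in 1. 1c->1: ok.
All examples now run through 2 states with every (state, symbol) defined. Accept strings end in {1}, Reject strings end in {0}; accept={1}.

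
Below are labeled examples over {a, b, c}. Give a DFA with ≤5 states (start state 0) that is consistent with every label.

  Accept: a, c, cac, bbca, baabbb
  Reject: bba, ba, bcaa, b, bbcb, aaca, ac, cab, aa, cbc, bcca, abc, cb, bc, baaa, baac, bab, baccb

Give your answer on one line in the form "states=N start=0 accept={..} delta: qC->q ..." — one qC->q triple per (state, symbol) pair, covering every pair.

State merging on the prefix tree: take the shortest (then alphabetical) example prefix whose next move is undefined and point that move at state 0, else 1, else 2, ...; a target is out if some Accept/Reject pair would then sit in one state with the same input left (inseparable). If every existing state is out, open a new one.
a: 0a undefined. 0a->0: no, a/aa meet in 0. Open state 1: 0a->1.
b: 0b undefined. 0b->0: no, a/bba meet in 1. 0b->1: no, a/b meet in 1. Open state 2: 0b->2.
c: 0c undefined. 0c->0: no, cac/ac meet in 1 with "c" left. 0c->1: ok.
aa: 1a undefined. 1a->0: ok.
ab: 1b undefined. 1b->0: no, a/cbc meet in 1. 1b->1: no, a/cb meet in 1. 1b->2: ok.
ac: 1c undefined. 1c->0: ok.
ba: 2a undefined. 2a->0: ok.
bb: 2b undefined. 2b->0: no, a/bba meet in 1. 2b->1: no, baabbb/b meet in 2. 2b->2: no, baabbb/b meet in 2. Open state 3: 2b->3.
bc: 2c undefined. 2c->0: ok.
bba: 3a undefined. 3a->0: ok.
bbc: 3c undefined. 3c->0: ok.
baabbb: 3b undefined. 3b->0: no, baabbb/bba meet in 0. 3b->1: ok.
All examples now run through 4 states with every (state, symbol) defined. Accept strings end in {1}, Reject strings end in {0,2}; accept={1}.

states=4 start=0 accept={1} delta: 0a->1 0b->2 0c->1 1a->0 1b->2 1c->0 2a->0 2b->3 2c->0 3a->0 3b->1 3c->0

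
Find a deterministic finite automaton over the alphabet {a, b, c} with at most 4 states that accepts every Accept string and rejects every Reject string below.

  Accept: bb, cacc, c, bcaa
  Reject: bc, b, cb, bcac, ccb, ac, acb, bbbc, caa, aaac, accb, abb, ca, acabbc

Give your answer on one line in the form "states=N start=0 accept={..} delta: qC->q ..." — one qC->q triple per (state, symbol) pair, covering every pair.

Grow the machine one transition at a time. Run the examples from 0; the earliest place one falls off (shortest prefix, ties alphabetical) gets sent to the lowest-numbered state that keeps every Accept/Reject pair distinguishable — a pair clashes when both reach the same state with identical unread suffix — and to a fresh state only if none does.
a: 0a undefined. 0a->0: no, bb/abb meet in 0 with "bb" left. Open state 1: 0a->1.
b: 0b undefined. 0b->0: no, bb/b meet in 0. 0b->1: ok.
c: 0c undefined. 0c->0: ok.
aa: 1a undefined. 1a->0: no, c/caa meet in 0. 1a->1: ok.
ab: 1b undefined. 1b->0: ok.
ac: 1c undefined. 1c->0: no, bb/bc meet in 0. 1c->1: no, bb/acb meet in 0. Open state 2: 1c->2.
aca: 2a undefined. 2a->0: no, bb/bcac meet in 0. 2a->1: no, bcaa/b meet in 1. 2a->2: no, cacc/bcac meet in 2 with "c" left. Open state 3: 2a->3.
acb: 2b undefined. 2b->0: no, bb/acb meet in 0. 2b->1: ok.
acc: 2c undefined. 2c->0: ok.
acab: 3b undefined. 3b->0: ok.
bcaa: 3a undefined. 3a->0: ok.
bcac: 3c undefined. 3c->0: no, bb/bcac meet in 0. 3c->1: ok.
All examples now run through 4 states with every (state, symbol) defined. Accept strings end in {0}, Reject strings end in {1,2}; accept={0}.

states=4 start=0 accept={0} delta: 0a->1 0b->1 0c->0 1a->1 1b->0 1c->2 2a->3 2b->1 2c->0 3a->0 3b->0 3c->1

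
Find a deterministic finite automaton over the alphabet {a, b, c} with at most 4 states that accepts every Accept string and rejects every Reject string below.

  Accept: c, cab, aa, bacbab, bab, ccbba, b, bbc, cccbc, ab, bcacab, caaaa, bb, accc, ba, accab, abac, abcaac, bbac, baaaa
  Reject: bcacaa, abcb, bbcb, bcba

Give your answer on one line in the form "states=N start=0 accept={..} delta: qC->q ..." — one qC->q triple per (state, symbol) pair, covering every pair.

State merging on the prefix tree: take the shortest (then alphabetical) example prefix whose next move is undefined and point that move at state 0, else 1, else 2, ...; a target is out if some Accept/Reject pair would then sit in one state with the same input left (inseparable). If every existing state is out, open a new one.
a: 0a undefined. 0a->0: ok.
b: 0b undefined. 0b->0: ok.
c: 0c undefined. 0c->0: no, c/bcacaa meet in 0. Open state 1: 0c->1.
ca: 1a undefined. 1a->0: no, cab/bcacaa meet in 0. 1a->1: no, cab/abcb meet in 1 with "b" left. Open state 2: 1a->2.
cc: 1c undefined. 1c->0: ok.
bcb: 1b undefined. 1b->0: no, aa/abcb meet in 0. 1b->1: no, c/abcb meet in 1. 1b->2: ok.
caa: 2a undefined. 2a->0: no, aa/bcba meet in 0. 2a->1: no, c/bcba meet in 1. 2a->2: no, caaaa/abcb meet in 2. Open state 3: 2a->3.
cab: 2b undefined. 2b->0: ok.
bcac: 2c undefined. 2c->0: no, cab/bcacaa meet in 0. 2c->1: ok.
caaa: 3a undefined. 3a->0: ok.
abcaac: 3c undefined. 3c->0: ok.
bacbab: 3b undefined. 3b->0: ok.
All examples now run through 4 states with every (state, symbol) defined. Accept strings end in {0,1}, Reject strings end in {2,3}; accept={0,1}.

states=4 start=0 accept={0,1} delta: 0a->0 0b->0 0c->1 1a->2 1b->2 1c->0 2a->3 2b->0 2c->1 3a->0 3b->0 3c->0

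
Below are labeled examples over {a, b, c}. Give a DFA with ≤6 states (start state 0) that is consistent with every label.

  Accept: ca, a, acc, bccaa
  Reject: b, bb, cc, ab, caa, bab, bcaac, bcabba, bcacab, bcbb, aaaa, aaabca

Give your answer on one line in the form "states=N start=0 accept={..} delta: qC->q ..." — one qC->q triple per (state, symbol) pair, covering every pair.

Grow the machine one transition at a time. Run the examples from 0; the earliest place one falls off (shortest prefix, ties alphabetical) gets sent to the lowest-numbered state that keeps every Accept/Reject pair distinguishable — a pair clashes when both reach the same state with identical unread suffix — and to a fresh state only if none does.
a: 0a undefined. 0a->0: no, a/aaaa meet in 0. Open state 1: 0a->1.
b: 0b undefined. 0b->0: ok.
c: 0c undefined. 0c->0: no, bccaa/caa meet in 1 with "a" left. 0c->1: ok.
aa: 1a undefined. 1a->0: no, ca/b meet in 0. 1a->1: no, ca/caa meet in 1. Open state 2: 1a->2.
ab: 1b undefined. 1b->0: ok.
ac: 1c undefined. 1c->0: ok.
aaa: 2a undefined. 2a->0: no, ca/aaabca meet in 2. 2a->1: no, ca/aaaa meet in 2. 2a->2: no, ca/caa meet in 2. Open state 3: 2a->3.
aaaa: 3a undefined. 3a->0: ok.
aaab: 3b undefined. 3b->0: no, ca/aaabca meet in 2. 3b->1: no, a/aaabca meet in 1. 3b->2: ok.
bcab: 2b undefined. 2b->0: no, a/bcabba meet in 1. 2b->1: no, a/bcabba meet in 1. 2b->2: ok.
bcac: 2c undefined. 2c->0: no, a/aaabca meet in 1. 2c->1: no, ca/bcacab meet in 2. 2c->2: no, ca/bcacab meet in 2. 2c->3: ok.
bcaac: 3c undefined. 3c->0: ok.
All examples now run through 4 states with every (state, symbol) defined. Accept strings end in {1,2}, Reject strings end in {0,3}; accept={1,2}.

states=4 start=0 accept={1,2} delta: 0a->1 0b->0 0c->1 1a->2 1b->0 1c->0 2a->3 2b->2 2c->3 3a->0 3b->2 3c->0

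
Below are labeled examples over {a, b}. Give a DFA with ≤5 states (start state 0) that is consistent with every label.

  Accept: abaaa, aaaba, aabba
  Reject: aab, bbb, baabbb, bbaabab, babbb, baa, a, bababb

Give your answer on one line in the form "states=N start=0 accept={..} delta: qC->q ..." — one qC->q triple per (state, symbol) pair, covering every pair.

Fold the examples into a partial DFA from state 0: repeatedly fix the first undefined (state, symbol) met by the shortest-then-alphabetical prefix, trying targets in increasing order and rejecting any under which an Accept and a Reject string meet in one state with the same remainder; add a state when all current targets are rejected. Accepting states are where Accept strings end.
a: 0a undefined. 0a->0: ok.
b: 0b undefined. 0b->0: no, abaaa/aab meet in 0. Open state 1: 0b->1.
ba: 1a undefined. 1a->0: no, abaaa/baa meet in 0. 1a->1: no, abaaa/aab meet in 1. Open state 2: 1a->2.
bb: 1b undefined. 1b->0: no, aabba/a meet in 0. 1b->1: ok.
baa: 2a undefined. 2a->0: no, abaaa/baa meet in 0. 2a->1: ok.
bab: 2b undefined. 2b->0: ok.
All examples now run through 3 states with every (state, symbol) defined. Accept strings end in {2}, Reject strings end in {0,1}; accept={2}.

states=3 start=0 accept={2} delta: 0a->0 0b->1 1a->2 1b->1 2a->1 2b->0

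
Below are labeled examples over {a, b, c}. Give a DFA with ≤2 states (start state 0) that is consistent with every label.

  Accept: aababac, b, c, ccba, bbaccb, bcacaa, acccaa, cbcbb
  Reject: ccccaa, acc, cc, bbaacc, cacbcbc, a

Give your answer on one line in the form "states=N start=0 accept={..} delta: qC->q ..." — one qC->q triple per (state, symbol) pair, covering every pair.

states=2 start=0 accept={1} delta: 0a->0 0b->1 0c->1 1a->1 1b->0 1c->0

State merging on the prefix tree: take the shortest (then alphabetical) example prefix whose next move is undefined and point that move at state 0, else 1, else 2, ...; a target is out if some Accept/Reject pair would then sit in one state with the same input left (inseparable). If every existing state is out, open a new one.
a: 0a undefined. 0a->0: ok.
b: 0b undefined. 0b->0: no, b/a meet in 0. Open state 1: 0b->1.
c: 0c undefined. 0c->0: no, c/ccccaa meet in 0. 0c->1: ok.
bb: 1b undefined. 1b->0: ok.
bc: 1c undefined. 1c->0: ok.
ca: 1a undefined. 1a->0: no, aababac/cacbcbc meet in 1. 1a->1: ok.
All examples now run through 2 states with every (state, symbol) defined. Accept strings end in {1}, Reject strings end in {0}; accept={1}.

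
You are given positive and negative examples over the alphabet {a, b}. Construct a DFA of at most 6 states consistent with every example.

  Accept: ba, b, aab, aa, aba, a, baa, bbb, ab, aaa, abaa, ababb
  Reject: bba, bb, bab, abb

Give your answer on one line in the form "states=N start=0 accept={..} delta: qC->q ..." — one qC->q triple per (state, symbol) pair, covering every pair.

states=3 start=0 accept={0,1} delta: 0a->0 0b->1 1a->1 1b->2 2a->2 2b->0

Grow the machine one transition at a time. Run the examples from 0; the earliest place one falls off (shortest prefix, ties alphabetical) gets sent to the lowest-numbered state that keeps every Accept/Reject pair distinguishable — a pair clashes when both reach the same state with identical unread suffix — and to a fresh state only if none does.
a: 0a undefined. 0a->0: ok.
b: 0b undefined. 0b->0: no, ba/bba meet in 0. Open state 1: 0b->1.
ba: 1a undefined. 1a->0: no, b/bab meet in 1. 1a->1: ok.
bb: 1b undefined. 1b->0: no, aa/bba meet in 0. 1b->1: no, ba/bba meet in 1. Open state 2: 1b->2.
bba: 2a undefined. 2a->0: no, aa/bba meet in 0. 2a->1: no, ba/bba meet in 1. 2a->2: ok.
bbb: 2b undefined. 2b->0: ok.
All examples now run through 3 states with every (state, symbol) defined. Accept strings end in {0,1}, Reject strings end in {2}; accept={0,1}.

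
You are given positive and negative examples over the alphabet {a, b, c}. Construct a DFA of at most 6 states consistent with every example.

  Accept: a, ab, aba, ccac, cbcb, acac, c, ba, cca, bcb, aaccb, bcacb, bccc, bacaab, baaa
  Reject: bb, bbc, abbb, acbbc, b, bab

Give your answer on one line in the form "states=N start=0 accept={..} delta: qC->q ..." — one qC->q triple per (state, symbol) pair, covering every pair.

Fold the examples into a partial DFA from state 0: repeatedly fix the first undefined (state, symbol) met by the shortest-then-alphabetical prefix, trying targets in increasing order and rejecting any under which an Accept and a Reject string meet in one state with the same remainder; add a state when all current targets are rejected. Accepting states are where Accept strings end.
a: 0a undefined. 0a->0: no, ab/b meet in 0 with "b" left. Open state 1: 0a->1.
b: 0b undefined. 0b->0: no, ab/bab meet in 1 with "b" left. 0b->1: no, a/b meet in 1. Open state 2: 0b->2.
c: 0c undefined. 0c->0: ok.
aa: 1a undefined. 1a->0: no, aaccb/b meet in 2. 1a->1: ok.
ab: 1b undefined. 1b->0: ok.
ac: 1c undefined. 1c->0: no, aaccb/b meet in 2. 1c->1: ok.
ba: 2a undefined. 2a->0: ok.
bb: 2b undefined. 2b->0: no, ab/bb meet in 0. 2b->1: no, a/bb meet in 1. 2b->2: ok.
bc: 2c undefined. 2c->0: no, ab/bbc meet in 0. 2c->1: no, a/bbc meet in 1. 2c->2: no, cbcb/bb meet in 2. Open state 3: 2c->3.
bca: 3a undefined. 3a->0: no, bcacb/bb meet in 2. 3a->1: ok.
bcb: 3b undefined. 3b->0: ok.
bcc: 3c undefined. 3c->0: ok.
All examples now run through 4 states with every (state, symbol) defined. Accept strings end in {0,1}, Reject strings end in {2,3}; accept={0,1}.

states=4 start=0 accept={0,1} delta: 0a->1 0b->2 0c->0 1a->1 1b->0 1c->1 2a->0 2b->2 2c->3 3a->1 3b->0 3c->0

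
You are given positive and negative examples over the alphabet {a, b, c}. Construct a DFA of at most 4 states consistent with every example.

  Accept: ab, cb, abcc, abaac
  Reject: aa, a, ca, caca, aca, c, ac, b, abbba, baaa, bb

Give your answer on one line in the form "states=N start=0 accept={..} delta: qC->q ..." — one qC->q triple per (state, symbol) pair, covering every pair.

State merging on the prefix tree: take the shortest (then alphabetical) example prefix whose next move is undefined and point that move at state 0, else 1, else 2, ...; a target is out if some Accept/Reject pair would then sit in one state with the same input left (inseparable). If every existing state is out, open a new one.
a: 0a undefined. 0a->0: no, ab/b meet in 0 with "b" left. Open state 1: 0a->1.
b: 0b undefined. 0b->0: ok.
c: 0c undefined. 0c->0: no, cb/c meet in 0. 0c->1: ok.
aa: 1a undefined. 1a->0: ok.
ab: 1b undefined. 1b->0: no, ab/aa meet in 0. 1b->1: no, ab/a meet in 1. Open state 2: 1b->2.
ac: 1c undefined. 1c->0: ok.
aba: 2a undefined. 2a->0: no, abaac/aa meet in 0. 2a->1: no, abaac/a meet in 1. 2a->2: ok.
abb: 2b undefined. 2b->0: ok.
abc: 2c undefined. 2c->0: no, abcc/a meet in 1. 2c->1: no, abcc/aa meet in 0. 2c->2: ok.
All examples now run through 3 states with every (state, symbol) defined. Accept strings end in {2}, Reject strings end in {0,1}; accept={2}.

states=3 start=0 accept={2} delta: 0a->1 0b->0 0c->1 1a->0 1b->2 1c->0 2a->2 2b->0 2c->2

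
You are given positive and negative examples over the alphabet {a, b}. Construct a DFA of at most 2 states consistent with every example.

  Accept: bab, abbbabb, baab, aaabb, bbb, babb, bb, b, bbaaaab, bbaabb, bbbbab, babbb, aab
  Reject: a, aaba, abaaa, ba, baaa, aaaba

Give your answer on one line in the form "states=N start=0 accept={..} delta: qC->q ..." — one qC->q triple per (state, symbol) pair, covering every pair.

Fold the examples into a partial DFA from state 0: repeatedly fix the first undefined (state, symbol) met by the shortest-then-alphabetical prefix, trying targets in increasing order and rejecting any under which an Accept and a Reject string meet in one state with the same remainder; add a state when all current targets are rejected. Accepting states are where Accept strings end.
a: 0a undefined. 0a->0: ok.
b: 0b undefined. 0b->0: no, bab/a meet in 0. Open state 1: 0b->1.
ba: 1a undefined. 1a->0: ok.
bb: 1b undefined. 1b->0: no, abbbabb/a meet in 0. 1b->1: ok.
All examples now run through 2 states with every (state, symbol) defined. Accept strings end in {1}, Reject strings end in {0}; accept={1}.

states=2 start=0 accept={1} delta: 0a->0 0b->1 1a->0 1b->1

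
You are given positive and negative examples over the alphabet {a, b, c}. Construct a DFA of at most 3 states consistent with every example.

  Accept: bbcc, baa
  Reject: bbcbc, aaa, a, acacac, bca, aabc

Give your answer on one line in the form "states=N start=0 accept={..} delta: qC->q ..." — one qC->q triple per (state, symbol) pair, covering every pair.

states=3 start=0 accept={1} delta: 0a->0 0b->1 0c->0 1a->1 1b->1 1c->2 2a->0 2b->0 2c->1

State merging on the prefix tree: take the shortest (then alphabetical) example prefix whose next move is undefined and point that move at state 0, else 1, else 2, ...; a target is out if some Accept/Reject pair would then sit in one state with the same input left (inseparable). If every existing state is out, open a new one.
a: 0a undefined. 0a->0: ok.
b: 0b undefined. 0b->0: no, baa/aaa meet in 0. Open state 1: 0b->1.
ac: 0c undefined. 0c->0: ok.
ba: 1a undefined. 1a->0: no, baa/aaa meet in 0. 1a->1: ok.
bb: 1b undefined. 1b->0: no, bbcc/aaa meet in 0. 1b->1: ok.
bc: 1c undefined. 1c->0: no, bbcc/bbcbc meet in 0. 1c->1: no, bbcc/bbcbc meet in 1. Open state 2: 1c->2.
bca: 2a undefined. 2a->0: ok.
bbcb: 2b undefined. 2b->0: ok.
bbcc: 2c undefined. 2c->0: no, bbcc/bbcbc meet in 0. 2c->1: ok.
All examples now run through 3 states with every (state, symbol) defined. Accept strings end in {1}, Reject strings end in {0,2}; accept={1}.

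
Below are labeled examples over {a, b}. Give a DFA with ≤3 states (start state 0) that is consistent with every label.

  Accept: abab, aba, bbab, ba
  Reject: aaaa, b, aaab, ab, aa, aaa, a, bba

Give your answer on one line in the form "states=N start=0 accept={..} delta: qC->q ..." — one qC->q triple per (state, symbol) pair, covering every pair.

states=3 start=0 accept={2} delta: 0a->0 0b->1 1a->2 1b->2 2a->1 2b->2

Fold the examples into a partial DFA from state 0: repeatedly fix the first undefined (state, symbol) met by the shortest-then-alphabetical prefix, trying targets in increasing order and rejecting any under which an Accept and a Reject string meet in one state with the same remainder; add a state when all current targets are rejected. Accepting states are where Accept strings end.
a: 0a undefined. 0a->0: ok.
b: 0b undefined. 0b->0: no, abab/aaaa meet in 0. Open state 1: 0b->1.
ba: 1a undefined. 1a->0: no, abab/b meet in 1. 1a->1: no, aba/b meet in 1. Open state 2: 1a->2.
bb: 1b undefined. 1b->0: no, bbab/b meet in 1. 1b->1: no, aba/bba meet in 2. 1b->2: ok.
bba: 2a undefined. 2a->0: no, bbab/b meet in 1. 2a->1: ok.
abab: 2b undefined. 2b->0: no, abab/aaaa meet in 0. 2b->1: no, abab/b meet in 1. 2b->2: ok.
All examples now run through 3 states with every (state, symbol) defined. Accept strings end in {2}, Reject strings end in {0,1}; accept={2}.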